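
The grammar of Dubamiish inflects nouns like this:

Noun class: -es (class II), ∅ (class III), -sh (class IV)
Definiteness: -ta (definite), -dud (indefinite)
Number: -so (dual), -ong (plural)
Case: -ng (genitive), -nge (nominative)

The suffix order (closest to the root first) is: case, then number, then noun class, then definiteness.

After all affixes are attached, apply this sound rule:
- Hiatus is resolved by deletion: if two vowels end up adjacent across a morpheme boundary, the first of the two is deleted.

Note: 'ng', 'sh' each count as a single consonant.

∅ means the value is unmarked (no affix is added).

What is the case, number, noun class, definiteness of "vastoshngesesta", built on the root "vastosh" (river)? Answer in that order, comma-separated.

Segment: vastosh-nge-so-es-ta.
case: -nge → nominative.
number: -so → dual.
noun class: -es → class II.
definiteness: -ta → definite.

nominative, dual, class II, definite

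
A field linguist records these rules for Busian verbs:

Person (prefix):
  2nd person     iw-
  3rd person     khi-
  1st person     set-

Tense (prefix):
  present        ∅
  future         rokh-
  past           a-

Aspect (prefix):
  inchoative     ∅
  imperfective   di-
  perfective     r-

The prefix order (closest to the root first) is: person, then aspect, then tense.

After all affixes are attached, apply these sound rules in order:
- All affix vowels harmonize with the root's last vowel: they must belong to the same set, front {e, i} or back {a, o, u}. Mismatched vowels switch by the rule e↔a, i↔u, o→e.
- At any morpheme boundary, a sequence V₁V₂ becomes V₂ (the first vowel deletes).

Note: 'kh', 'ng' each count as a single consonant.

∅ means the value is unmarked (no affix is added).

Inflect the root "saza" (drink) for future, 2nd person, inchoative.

Attach person 2nd person iw- → iwsaza.
aspect = inchoative: zero marking, form stays iwsaza.
Attach tense future rokh- → rokhiwsaza.
Apply vowel harmony: rokhiwsaza → rokhuwsaza.
Vowel deletion: no change.

rokhuwsaza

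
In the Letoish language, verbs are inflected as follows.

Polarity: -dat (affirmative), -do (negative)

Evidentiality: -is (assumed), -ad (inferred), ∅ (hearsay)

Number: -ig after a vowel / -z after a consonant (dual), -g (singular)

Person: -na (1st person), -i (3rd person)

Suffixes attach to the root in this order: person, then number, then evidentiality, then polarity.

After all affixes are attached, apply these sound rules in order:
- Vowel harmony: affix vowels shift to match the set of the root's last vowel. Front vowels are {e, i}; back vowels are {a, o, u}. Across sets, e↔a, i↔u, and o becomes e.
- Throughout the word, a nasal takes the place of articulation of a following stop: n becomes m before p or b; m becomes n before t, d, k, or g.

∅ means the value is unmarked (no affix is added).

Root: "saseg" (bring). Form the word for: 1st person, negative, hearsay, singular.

Attach person 1st person -na → sasegna.
Attach number singular -g → sasegnag.
evidentiality = hearsay: zero marking, form stays sasegnag.
Attach polarity negative -do → sasegnagdo.
Apply vowel harmony: sasegnagdo → sasegnegde.
Nasal assimilation: no change.

sasegnegde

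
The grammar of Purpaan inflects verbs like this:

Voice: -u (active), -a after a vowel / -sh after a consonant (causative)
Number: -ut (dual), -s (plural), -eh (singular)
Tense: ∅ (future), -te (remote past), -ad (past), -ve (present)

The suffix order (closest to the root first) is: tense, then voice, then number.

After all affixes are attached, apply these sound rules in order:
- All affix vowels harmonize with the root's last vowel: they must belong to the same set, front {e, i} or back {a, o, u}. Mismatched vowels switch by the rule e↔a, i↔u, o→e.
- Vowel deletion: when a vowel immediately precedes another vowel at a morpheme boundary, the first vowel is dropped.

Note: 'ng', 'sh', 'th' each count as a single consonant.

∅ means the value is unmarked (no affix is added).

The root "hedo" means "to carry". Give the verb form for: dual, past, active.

hedadut

Attach tense past -ad → hedoad.
Attach voice active -u → hedoadu.
Attach number dual -ut → hedoaduut.
Vowel harmony: no change.
Apply vowel deletion: hedoaduut → hedadut.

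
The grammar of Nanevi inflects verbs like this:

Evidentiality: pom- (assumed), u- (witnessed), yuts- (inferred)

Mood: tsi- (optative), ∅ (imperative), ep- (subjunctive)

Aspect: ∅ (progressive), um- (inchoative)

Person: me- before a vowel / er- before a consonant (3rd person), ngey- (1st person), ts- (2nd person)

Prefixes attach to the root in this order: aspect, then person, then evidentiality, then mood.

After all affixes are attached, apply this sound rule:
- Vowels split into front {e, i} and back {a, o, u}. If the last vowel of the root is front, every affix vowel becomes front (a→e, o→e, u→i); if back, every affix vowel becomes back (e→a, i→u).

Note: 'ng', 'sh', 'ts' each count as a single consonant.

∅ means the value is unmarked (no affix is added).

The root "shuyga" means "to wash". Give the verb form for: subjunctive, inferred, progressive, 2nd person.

aspect = progressive: zero marking, form stays shuyga.
Attach person 2nd person ts- → tsshuyga.
Attach evidentiality inferred yuts- → yutstsshuyga.
Attach mood subjunctive ep- → epyutstsshuyga.
Apply vowel harmony: epyutstsshuyga → apyutstsshuyga.

apyutstsshuyga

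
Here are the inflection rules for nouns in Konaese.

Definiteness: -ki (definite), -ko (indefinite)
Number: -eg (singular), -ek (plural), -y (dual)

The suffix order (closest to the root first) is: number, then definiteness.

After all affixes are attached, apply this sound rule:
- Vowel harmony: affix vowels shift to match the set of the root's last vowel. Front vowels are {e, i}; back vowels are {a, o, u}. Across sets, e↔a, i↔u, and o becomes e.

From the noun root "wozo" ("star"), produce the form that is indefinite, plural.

Attach number plural -ek → wozoek.
Attach definiteness indefinite -ko → wozoekko.
Apply vowel harmony: wozoekko → wozoakko.

wozoakko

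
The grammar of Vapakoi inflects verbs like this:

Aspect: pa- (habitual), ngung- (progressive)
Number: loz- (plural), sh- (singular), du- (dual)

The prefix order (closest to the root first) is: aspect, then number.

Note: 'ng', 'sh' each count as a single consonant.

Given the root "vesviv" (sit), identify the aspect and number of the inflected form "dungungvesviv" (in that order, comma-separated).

Segment: du-ngung-vesviv.
aspect: ngung- → progressive.
number: du- → dual.

progressive, dual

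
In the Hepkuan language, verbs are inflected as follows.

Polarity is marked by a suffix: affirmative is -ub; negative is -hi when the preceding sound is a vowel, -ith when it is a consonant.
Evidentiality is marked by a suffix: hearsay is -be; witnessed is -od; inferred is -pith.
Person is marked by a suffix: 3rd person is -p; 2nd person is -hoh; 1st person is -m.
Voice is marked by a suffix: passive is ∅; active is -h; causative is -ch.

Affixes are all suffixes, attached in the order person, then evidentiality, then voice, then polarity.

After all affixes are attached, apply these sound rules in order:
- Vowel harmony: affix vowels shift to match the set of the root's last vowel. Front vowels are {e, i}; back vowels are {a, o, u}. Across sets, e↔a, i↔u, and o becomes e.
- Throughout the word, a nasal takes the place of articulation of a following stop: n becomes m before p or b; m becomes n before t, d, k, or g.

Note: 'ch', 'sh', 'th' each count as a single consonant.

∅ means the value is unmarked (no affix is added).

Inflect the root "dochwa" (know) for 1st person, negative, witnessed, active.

dochwamodhuth

Attach person 1st person -m → dochwam.
Attach evidentiality witnessed -od → dochwamod.
Attach voice active -h → dochwamodh.
Attach polarity negative -ith (after consonant 'h') → dochwamodhith.
Apply vowel harmony: dochwamodhith → dochwamodhuth.
Nasal assimilation: no change.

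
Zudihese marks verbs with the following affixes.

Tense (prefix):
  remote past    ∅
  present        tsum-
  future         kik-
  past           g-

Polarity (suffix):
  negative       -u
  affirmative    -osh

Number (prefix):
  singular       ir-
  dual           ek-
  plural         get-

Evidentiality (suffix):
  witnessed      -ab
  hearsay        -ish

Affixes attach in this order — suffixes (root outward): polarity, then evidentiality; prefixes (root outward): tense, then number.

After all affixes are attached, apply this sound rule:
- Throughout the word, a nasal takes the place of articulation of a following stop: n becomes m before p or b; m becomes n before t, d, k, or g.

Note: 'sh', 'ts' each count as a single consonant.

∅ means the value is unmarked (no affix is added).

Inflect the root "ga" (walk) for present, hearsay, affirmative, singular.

irtsungaoshish

Attach tense present tsum- → tsumga.
Attach polarity affirmative -osh → tsumgaosh.
Attach number singular ir- → irtsumgaosh.
Attach evidentiality hearsay -ish → irtsumgaoshish.
Apply nasal assimilation: irtsumgaoshish → irtsungaoshish.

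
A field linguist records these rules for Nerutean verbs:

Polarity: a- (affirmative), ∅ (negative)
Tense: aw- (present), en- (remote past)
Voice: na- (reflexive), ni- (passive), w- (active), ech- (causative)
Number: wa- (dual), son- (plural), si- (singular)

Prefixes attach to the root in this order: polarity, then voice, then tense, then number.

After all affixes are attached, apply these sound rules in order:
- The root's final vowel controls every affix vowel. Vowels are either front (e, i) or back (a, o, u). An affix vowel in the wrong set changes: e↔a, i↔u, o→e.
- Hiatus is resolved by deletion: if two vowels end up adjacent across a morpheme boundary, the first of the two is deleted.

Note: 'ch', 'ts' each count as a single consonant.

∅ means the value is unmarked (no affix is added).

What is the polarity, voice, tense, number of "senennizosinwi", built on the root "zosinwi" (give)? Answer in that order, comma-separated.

Segment: son-en-ni-zosinwi.
polarity: ∅ → negative.
voice: ni- → passive.
tense: en- → remote past.
number: son- → plural.

negative, passive, remote past, plural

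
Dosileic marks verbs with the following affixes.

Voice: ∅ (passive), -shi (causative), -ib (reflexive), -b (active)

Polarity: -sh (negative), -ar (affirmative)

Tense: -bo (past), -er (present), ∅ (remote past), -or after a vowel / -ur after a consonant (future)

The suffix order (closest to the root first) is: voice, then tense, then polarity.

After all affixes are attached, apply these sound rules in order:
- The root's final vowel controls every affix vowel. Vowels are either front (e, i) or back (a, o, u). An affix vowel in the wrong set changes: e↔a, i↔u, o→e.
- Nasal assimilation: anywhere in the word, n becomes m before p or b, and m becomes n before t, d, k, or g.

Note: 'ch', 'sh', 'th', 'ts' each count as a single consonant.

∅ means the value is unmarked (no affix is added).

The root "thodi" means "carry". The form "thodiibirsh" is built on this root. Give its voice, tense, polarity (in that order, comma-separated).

reflexive, future, negative

Segment: thodi-ib-ur-sh.
voice: -ib → reflexive.
tense: -or/ur → future.
polarity: -sh → negative.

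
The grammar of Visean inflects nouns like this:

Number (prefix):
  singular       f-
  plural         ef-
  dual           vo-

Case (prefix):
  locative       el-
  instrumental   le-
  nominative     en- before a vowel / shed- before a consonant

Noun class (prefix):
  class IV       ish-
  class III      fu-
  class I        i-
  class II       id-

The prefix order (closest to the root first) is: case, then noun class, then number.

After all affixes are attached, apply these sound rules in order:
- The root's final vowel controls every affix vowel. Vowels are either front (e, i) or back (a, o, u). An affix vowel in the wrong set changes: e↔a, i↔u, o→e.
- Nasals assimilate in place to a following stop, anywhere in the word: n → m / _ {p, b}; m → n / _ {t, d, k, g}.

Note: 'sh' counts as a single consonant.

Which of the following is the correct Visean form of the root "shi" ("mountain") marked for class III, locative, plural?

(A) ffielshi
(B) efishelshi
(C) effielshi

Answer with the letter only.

C

Attach case locative el- → elshi.
Attach noun class class III fu- → fuelshi.
Attach number plural ef- → effuelshi.
Apply vowel harmony: effuelshi → effielshi.
Nasal assimilation: no change.
So the correct form is effielshi, option (C).
(B) efishelshi is wrong: it uses class IV instead of class III for noun class.
(A) ffielshi is wrong: it uses singular instead of plural for number.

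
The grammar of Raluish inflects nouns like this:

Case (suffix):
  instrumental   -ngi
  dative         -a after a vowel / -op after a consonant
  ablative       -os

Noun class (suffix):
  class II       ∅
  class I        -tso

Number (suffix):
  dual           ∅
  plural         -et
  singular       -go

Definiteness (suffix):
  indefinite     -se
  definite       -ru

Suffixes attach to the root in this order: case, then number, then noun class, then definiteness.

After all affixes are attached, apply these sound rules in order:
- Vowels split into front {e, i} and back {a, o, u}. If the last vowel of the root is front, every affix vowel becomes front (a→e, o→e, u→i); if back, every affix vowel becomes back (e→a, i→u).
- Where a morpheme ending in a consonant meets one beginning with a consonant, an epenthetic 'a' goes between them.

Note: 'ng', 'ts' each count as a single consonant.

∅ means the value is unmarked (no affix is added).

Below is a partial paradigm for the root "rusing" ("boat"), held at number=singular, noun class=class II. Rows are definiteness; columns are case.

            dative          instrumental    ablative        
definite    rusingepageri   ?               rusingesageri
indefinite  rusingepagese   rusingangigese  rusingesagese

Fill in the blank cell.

rusingangigeri

Attach case instrumental -ngi → rusingngi.
Attach number singular -go → rusingngigo.
noun class = class II: zero marking, form stays rusingngigo.
Attach definiteness definite -ru → rusingngigoru.
Apply vowel harmony: rusingngigoru → rusingngigeri.
Apply epenthesis: rusingngigeri → rusingangigeri.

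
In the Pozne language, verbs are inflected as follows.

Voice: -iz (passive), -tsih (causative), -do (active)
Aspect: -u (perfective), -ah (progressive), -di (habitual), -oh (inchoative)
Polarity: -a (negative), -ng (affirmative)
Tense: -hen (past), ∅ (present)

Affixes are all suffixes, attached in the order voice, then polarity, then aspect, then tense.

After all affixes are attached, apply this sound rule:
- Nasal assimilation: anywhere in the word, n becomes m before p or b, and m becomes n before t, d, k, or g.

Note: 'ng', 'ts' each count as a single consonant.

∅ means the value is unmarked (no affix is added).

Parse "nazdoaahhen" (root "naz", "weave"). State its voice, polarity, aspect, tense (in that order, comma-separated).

active, negative, progressive, past

Segment: naz-do-a-ah-hen.
voice: -do → active.
polarity: -a → negative.
aspect: -ah → progressive.
tense: -hen → past.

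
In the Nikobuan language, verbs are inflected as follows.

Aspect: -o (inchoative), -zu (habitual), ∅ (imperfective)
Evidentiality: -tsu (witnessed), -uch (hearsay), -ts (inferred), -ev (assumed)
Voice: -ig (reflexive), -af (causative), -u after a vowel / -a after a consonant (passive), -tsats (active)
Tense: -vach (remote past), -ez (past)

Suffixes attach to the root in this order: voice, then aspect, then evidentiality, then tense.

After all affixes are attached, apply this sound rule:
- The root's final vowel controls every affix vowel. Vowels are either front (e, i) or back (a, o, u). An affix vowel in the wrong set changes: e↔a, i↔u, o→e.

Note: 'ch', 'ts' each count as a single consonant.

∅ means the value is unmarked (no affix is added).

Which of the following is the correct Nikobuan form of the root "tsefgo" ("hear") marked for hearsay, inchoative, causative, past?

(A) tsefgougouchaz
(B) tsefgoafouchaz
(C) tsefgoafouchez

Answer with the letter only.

Attach voice causative -af → tsefgoaf.
Attach aspect inchoative -o → tsefgoafo.
Attach evidentiality hearsay -uch → tsefgoafouch.
Attach tense past -ez → tsefgoafouchez.
Apply vowel harmony: tsefgoafouchez → tsefgoafouchaz.
So the correct form is tsefgoafouchaz, option (B).
(C) tsefgoafouchez is wrong: it fails to apply the sound rule(s).
(A) tsefgougouchaz is wrong: it uses reflexive instead of causative for voice.

B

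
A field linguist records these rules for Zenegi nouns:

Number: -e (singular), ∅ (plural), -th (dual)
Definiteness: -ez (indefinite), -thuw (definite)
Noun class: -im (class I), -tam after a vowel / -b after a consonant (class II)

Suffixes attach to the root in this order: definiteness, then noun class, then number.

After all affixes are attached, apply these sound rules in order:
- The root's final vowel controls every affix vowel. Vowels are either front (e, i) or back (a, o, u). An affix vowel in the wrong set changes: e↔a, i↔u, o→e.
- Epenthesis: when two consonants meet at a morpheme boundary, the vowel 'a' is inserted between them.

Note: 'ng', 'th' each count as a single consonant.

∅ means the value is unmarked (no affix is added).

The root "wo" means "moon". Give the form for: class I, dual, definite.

wothuwumath

Attach definiteness definite -thuw → wothuw.
Attach noun class class I -im → wothuwim.
Attach number dual -th → wothuwimth.
Apply vowel harmony: wothuwimth → wothuwumth.
Apply epenthesis: wothuwumth → wothuwumath.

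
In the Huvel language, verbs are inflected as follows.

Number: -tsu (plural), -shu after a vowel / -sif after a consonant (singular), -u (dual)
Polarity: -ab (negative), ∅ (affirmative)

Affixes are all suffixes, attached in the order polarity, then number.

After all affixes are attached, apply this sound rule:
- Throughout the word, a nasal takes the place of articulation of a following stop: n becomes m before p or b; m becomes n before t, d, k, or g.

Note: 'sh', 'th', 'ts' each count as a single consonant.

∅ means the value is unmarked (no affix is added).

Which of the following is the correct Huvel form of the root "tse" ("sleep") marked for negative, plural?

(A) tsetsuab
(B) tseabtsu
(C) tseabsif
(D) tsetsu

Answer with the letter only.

Attach polarity negative -ab → tseab.
Attach number plural -tsu → tseabtsu.
Nasal assimilation: no change.
So the correct form is tseabtsu, option (B).
(D) tsetsu is wrong: it uses affirmative instead of negative for polarity.
(A) tsetsuab is wrong: it has the affixes in the wrong order.
(C) tseabsif is wrong: it uses singular instead of plural for number.

B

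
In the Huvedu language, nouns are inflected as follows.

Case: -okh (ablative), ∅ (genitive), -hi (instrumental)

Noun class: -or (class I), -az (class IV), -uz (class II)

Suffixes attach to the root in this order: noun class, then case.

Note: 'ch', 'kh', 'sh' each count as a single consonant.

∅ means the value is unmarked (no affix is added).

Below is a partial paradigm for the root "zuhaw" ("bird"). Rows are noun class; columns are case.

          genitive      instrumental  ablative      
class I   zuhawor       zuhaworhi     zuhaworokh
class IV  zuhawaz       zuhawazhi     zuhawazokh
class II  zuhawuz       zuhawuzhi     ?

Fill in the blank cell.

zuhawuzokh

Attach noun class class II -uz → zuhawuz.
Attach case ablative -okh → zuhawuzokh.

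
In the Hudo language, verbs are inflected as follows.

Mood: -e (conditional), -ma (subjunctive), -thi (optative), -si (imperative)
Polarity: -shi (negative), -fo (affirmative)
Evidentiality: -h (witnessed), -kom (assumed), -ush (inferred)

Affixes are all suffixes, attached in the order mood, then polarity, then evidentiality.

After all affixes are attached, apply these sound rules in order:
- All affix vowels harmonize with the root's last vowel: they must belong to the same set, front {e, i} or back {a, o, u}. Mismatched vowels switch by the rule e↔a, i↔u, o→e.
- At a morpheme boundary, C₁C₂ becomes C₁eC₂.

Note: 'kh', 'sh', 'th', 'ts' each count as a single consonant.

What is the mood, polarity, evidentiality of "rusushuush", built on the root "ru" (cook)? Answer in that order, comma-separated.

Segment: ru-si-shi-ush.
mood: -si → imperative.
polarity: -shi → negative.
evidentiality: -ush → inferred.

imperative, negative, inferred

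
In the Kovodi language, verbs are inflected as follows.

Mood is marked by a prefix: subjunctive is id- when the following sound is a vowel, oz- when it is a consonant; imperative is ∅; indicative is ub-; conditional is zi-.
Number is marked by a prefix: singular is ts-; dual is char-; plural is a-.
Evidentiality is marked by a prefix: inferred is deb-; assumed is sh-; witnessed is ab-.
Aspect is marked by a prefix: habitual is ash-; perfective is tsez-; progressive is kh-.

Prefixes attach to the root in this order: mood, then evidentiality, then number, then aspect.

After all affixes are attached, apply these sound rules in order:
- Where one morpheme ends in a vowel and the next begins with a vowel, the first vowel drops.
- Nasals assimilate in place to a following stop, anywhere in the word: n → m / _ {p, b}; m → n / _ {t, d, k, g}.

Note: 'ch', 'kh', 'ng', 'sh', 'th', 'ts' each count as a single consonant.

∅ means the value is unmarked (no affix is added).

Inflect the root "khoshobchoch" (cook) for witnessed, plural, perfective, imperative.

tsezabkhoshobchoch

mood = imperative: zero marking, form stays khoshobchoch.
Attach evidentiality witnessed ab- → abkhoshobchoch.
Attach number plural a- → aabkhoshobchoch.
Attach aspect perfective tsez- → tsezaabkhoshobchoch.
Apply vowel deletion: tsezaabkhoshobchoch → tsezabkhoshobchoch.
Nasal assimilation: no change.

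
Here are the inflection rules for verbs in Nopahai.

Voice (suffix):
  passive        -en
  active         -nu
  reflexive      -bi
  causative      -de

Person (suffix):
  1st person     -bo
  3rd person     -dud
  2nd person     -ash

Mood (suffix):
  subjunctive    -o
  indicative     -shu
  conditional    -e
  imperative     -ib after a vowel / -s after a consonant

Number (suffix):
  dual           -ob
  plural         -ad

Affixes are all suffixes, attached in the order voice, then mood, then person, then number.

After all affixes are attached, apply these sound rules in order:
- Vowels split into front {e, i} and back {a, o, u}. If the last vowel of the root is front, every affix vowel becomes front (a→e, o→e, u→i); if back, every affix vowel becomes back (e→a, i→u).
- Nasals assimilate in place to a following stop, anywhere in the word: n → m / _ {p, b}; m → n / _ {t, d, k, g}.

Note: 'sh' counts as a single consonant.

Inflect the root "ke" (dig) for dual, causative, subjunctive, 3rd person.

kedeedideb

Attach voice causative -de → kede.
Attach mood subjunctive -o → kedeo.
Attach person 3rd person -dud → kedeodud.
Attach number dual -ob → kedeodudob.
Apply vowel harmony: kedeodudob → kedeedideb.
Nasal assimilation: no change.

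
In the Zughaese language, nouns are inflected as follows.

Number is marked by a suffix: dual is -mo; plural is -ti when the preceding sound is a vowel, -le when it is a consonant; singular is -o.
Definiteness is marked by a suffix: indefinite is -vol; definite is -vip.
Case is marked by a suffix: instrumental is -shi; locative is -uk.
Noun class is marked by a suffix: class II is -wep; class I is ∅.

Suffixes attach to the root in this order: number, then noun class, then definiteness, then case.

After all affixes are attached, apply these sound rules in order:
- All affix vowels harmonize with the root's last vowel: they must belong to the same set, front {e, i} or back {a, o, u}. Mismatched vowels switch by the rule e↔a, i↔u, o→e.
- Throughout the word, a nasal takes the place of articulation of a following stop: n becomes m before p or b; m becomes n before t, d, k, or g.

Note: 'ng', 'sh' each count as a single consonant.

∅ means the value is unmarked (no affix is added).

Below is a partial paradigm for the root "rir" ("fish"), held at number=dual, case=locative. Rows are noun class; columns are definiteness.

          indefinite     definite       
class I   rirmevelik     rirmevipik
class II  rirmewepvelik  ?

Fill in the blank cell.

rirmewepvipik

Attach number dual -mo → rirmo.
Attach noun class class II -wep → rirmowep.
Attach definiteness definite -vip → rirmowepvip.
Attach case locative -uk → rirmowepvipuk.
Apply vowel harmony: rirmowepvipuk → rirmewepvipik.
Nasal assimilation: no change.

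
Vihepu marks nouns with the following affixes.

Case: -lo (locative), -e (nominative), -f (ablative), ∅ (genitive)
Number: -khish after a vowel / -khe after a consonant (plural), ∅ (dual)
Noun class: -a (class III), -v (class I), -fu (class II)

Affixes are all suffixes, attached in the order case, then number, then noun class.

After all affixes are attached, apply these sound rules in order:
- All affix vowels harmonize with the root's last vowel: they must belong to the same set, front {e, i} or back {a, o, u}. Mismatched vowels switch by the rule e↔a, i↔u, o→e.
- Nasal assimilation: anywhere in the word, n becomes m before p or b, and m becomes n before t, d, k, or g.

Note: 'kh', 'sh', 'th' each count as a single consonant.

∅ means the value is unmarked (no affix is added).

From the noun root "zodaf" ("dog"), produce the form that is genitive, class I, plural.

zodafkhav

case = genitive: zero marking, form stays zodaf.
Attach number plural -khe (after consonant 'f') → zodafkhe.
Attach noun class class I -v → zodafkhev.
Apply vowel harmony: zodafkhev → zodafkhav.
Nasal assimilation: no change.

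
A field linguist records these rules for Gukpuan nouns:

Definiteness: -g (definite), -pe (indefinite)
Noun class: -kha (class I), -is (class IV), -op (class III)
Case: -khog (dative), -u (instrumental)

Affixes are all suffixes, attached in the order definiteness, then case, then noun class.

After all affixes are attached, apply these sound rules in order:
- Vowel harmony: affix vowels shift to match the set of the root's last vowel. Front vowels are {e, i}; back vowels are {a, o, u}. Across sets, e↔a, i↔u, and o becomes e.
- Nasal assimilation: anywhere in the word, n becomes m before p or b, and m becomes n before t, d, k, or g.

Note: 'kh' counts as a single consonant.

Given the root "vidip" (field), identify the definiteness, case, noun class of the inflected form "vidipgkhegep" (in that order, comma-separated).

Segment: vidip-g-khog-op.
definiteness: -g → definite.
case: -khog → dative.
noun class: -op → class III.

definite, dative, class III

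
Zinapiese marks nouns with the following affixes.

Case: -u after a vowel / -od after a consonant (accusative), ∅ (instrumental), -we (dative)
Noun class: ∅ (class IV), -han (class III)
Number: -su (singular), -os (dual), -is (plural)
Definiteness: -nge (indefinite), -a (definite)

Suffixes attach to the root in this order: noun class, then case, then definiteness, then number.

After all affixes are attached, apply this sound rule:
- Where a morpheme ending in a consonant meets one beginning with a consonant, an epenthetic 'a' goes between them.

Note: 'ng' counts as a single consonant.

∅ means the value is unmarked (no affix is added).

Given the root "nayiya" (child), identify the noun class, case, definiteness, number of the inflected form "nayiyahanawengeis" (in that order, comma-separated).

Segment: nayiya-han-we-nge-is.
noun class: -han → class III.
case: -we → dative.
definiteness: -nge → indefinite.
number: -is → plural.

class III, dative, indefinite, plural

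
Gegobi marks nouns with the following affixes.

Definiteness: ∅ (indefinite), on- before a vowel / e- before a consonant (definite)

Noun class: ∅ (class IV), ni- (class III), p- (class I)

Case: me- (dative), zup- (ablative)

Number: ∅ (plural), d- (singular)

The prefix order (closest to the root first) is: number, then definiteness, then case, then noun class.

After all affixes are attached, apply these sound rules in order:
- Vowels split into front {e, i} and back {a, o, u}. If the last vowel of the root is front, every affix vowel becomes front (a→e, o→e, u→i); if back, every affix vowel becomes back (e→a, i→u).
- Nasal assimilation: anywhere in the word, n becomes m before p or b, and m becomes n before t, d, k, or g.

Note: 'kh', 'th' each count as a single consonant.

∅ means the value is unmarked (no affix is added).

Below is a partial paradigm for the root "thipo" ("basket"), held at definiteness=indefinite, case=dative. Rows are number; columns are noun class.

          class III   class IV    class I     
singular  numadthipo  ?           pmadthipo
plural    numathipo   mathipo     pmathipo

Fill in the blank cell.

madthipo

Attach number singular d- → dthipo.
definiteness = indefinite: zero marking, form stays dthipo.
Attach case dative me- → medthipo.
noun class = class IV: zero marking, form stays medthipo.
Apply vowel harmony: medthipo → madthipo.
Nasal assimilation: no change.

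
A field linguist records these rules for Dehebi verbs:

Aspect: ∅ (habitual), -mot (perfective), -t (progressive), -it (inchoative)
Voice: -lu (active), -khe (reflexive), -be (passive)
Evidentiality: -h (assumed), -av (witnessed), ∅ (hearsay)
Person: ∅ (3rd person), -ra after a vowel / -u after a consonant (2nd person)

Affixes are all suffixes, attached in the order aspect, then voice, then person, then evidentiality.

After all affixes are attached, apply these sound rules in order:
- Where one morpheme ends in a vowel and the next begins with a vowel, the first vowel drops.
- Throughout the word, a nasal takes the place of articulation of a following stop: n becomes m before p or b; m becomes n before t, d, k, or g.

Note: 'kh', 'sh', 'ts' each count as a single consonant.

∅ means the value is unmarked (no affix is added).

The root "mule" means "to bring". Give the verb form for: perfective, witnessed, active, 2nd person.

mulemotlurav

Attach aspect perfective -mot → mulemot.
Attach voice active -lu → mulemotlu.
Attach person 2nd person -ra (after vowel 'u') → mulemotlura.
Attach evidentiality witnessed -av → mulemotluraav.
Apply vowel deletion: mulemotluraav → mulemotlurav.
Nasal assimilation: no change.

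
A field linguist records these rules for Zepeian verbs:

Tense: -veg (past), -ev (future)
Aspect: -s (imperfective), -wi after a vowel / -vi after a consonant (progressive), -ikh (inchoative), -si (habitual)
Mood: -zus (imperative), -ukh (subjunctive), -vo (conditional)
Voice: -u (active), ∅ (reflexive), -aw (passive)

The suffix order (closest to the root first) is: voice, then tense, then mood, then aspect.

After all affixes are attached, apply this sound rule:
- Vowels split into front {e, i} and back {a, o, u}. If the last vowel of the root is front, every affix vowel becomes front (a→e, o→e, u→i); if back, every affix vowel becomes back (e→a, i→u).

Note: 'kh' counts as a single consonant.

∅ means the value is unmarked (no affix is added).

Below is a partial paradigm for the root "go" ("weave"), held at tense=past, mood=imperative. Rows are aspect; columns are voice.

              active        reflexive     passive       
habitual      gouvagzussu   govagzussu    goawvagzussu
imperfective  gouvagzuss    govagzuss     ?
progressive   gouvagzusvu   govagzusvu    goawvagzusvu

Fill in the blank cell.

goawvagzuss

Attach voice passive -aw → goaw.
Attach tense past -veg → goawveg.
Attach mood imperative -zus → goawvegzus.
Attach aspect imperfective -s → goawvegzuss.
Apply vowel harmony: goawvegzuss → goawvagzuss.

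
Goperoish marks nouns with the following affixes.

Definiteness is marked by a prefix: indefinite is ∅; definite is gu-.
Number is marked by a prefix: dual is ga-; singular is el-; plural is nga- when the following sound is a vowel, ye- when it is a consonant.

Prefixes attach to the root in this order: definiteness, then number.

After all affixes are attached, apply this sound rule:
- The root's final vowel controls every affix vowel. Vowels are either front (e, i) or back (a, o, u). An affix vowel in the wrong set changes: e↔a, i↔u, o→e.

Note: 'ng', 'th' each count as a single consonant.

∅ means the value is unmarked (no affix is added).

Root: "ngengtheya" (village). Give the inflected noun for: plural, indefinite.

definiteness = indefinite: zero marking, form stays ngengtheya.
Attach number plural ye- (before consonant 'ng') → yengengtheya.
Apply vowel harmony: yengengtheya → yangengtheya.

yangengtheya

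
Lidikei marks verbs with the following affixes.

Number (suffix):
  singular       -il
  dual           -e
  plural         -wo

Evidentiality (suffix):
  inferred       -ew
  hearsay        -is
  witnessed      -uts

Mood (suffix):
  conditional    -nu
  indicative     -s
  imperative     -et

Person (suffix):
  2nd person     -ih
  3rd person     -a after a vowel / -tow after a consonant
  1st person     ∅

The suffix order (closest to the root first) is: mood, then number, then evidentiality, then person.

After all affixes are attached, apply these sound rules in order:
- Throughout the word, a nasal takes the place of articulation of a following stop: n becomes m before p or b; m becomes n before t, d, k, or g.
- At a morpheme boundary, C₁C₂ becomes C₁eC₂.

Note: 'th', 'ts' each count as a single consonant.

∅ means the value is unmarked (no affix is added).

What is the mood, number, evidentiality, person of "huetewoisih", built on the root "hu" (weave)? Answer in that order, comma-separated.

imperative, plural, hearsay, 2nd person

Segment: hu-et-wo-is-ih.
mood: -et → imperative.
number: -wo → plural.
evidentiality: -is → hearsay.
person: -ih → 2nd person.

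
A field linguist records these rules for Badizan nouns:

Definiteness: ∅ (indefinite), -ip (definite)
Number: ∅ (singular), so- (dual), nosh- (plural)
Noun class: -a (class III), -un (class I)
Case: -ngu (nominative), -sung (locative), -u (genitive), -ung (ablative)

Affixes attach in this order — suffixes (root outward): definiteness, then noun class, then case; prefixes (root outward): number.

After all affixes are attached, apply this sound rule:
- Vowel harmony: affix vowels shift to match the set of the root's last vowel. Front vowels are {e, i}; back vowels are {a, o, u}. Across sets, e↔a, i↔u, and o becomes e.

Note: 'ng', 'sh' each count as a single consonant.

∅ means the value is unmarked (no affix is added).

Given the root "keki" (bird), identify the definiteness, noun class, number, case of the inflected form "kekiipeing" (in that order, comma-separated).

definite, class III, singular, ablative

Segment: keki-ip-a-ung.
definiteness: -ip → definite.
noun class: -a → class III.
number: ∅ → singular.
case: -ung → ablative.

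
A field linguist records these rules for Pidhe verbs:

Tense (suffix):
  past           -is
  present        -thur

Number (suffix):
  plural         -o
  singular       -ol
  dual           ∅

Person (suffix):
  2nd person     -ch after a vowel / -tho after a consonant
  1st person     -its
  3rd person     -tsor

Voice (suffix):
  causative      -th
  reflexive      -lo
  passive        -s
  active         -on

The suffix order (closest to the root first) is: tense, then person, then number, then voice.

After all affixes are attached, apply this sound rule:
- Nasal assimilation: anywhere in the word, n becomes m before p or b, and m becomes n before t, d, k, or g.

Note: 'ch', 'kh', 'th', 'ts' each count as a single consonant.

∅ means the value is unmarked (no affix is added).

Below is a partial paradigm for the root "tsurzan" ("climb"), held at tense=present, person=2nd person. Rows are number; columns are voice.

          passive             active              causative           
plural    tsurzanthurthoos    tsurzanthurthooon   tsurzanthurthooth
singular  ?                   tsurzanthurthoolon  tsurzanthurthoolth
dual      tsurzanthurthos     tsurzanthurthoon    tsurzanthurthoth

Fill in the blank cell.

Attach tense present -thur → tsurzanthur.
Attach person 2nd person -tho (after consonant 'r') → tsurzanthurtho.
Attach number singular -ol → tsurzanthurthool.
Attach voice passive -s → tsurzanthurthools.
Nasal assimilation: no change.

tsurzanthurthools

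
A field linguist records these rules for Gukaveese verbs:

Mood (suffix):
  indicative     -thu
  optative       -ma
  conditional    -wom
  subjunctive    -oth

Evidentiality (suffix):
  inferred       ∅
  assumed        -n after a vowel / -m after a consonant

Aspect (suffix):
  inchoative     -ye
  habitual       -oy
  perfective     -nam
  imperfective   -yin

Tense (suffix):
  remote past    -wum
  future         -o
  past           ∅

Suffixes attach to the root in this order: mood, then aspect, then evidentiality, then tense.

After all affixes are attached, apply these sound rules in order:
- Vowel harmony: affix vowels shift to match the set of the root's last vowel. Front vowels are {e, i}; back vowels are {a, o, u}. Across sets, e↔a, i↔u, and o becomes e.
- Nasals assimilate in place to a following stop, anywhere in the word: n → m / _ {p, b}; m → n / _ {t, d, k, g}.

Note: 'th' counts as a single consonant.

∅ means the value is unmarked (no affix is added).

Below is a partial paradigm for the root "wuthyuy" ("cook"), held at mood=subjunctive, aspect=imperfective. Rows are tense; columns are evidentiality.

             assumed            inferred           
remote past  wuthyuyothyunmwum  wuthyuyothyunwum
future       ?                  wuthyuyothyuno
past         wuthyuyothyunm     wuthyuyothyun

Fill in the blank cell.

wuthyuyothyunmo

Attach mood subjunctive -oth → wuthyuyoth.
Attach aspect imperfective -yin → wuthyuyothyin.
Attach evidentiality assumed -m (after consonant 'n') → wuthyuyothyinm.
Attach tense future -o → wuthyuyothyinmo.
Apply vowel harmony: wuthyuyothyinmo → wuthyuyothyunmo.
Nasal assimilation: no change.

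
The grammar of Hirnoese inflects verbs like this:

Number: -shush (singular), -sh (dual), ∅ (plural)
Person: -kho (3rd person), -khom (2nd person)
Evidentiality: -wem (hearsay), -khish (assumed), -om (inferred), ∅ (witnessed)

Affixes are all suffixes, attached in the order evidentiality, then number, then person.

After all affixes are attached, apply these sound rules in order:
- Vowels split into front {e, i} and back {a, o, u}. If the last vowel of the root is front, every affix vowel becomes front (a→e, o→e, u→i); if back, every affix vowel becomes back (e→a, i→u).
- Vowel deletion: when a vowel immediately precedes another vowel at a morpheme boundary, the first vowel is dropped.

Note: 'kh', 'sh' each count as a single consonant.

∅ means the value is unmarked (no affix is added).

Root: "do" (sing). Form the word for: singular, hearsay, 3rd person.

Attach evidentiality hearsay -wem → dowem.
Attach number singular -shush → dowemshush.
Attach person 3rd person -kho → dowemshushkho.
Apply vowel harmony: dowemshushkho → dowamshushkho.
Vowel deletion: no change.

dowamshushkho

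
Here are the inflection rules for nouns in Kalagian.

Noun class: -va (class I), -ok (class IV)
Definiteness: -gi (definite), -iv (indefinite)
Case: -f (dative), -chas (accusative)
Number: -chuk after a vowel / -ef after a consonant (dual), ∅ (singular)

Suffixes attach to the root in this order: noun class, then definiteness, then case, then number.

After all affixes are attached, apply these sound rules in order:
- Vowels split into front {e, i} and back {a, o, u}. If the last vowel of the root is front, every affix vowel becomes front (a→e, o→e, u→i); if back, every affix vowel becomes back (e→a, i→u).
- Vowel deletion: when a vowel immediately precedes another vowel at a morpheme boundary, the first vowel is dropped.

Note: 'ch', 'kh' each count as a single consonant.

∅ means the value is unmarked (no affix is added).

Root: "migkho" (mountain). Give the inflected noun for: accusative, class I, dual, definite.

migkhovaguchasaf

Attach noun class class I -va → migkhova.
Attach definiteness definite -gi → migkhovagi.
Attach case accusative -chas → migkhovagichas.
Attach number dual -ef (after consonant 's') → migkhovagichasef.
Apply vowel harmony: migkhovagichasef → migkhovaguchasaf.
Vowel deletion: no change.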